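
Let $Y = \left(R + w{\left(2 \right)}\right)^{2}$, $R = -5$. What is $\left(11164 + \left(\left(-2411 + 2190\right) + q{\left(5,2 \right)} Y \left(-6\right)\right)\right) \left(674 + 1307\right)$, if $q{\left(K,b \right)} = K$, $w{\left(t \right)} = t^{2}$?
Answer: $21618653$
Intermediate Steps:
$Y = 1$ ($Y = \left(-5 + 2^{2}\right)^{2} = \left(-5 + 4\right)^{2} = \left(-1\right)^{2} = 1$)
$\left(11164 + \left(\left(-2411 + 2190\right) + q{\left(5,2 \right)} Y \left(-6\right)\right)\right) \left(674 + 1307\right) = \left(11164 + \left(\left(-2411 + 2190\right) + 5 \cdot 1 \left(-6\right)\right)\right) \left(674 + 1307\right) = \left(11164 + \left(-221 + 5 \left(-6\right)\right)\right) 1981 = \left(11164 - 251\right) 1981 = 10913 \cdot 1981 = 21618653$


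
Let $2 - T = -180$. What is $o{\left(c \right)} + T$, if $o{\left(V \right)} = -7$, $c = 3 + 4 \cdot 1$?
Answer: $175$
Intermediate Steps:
$T = 182$ ($T = 2 - -180 = 2 + 180 = 182$)
$c = 7$ ($c = 3 + 4 = 7$)
$o{\left(c \right)} + T = -7 + 182 = 175$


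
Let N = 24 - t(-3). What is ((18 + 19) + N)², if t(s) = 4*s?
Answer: 5329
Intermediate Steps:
N = 36 (N = 24 - 4*(-3) = 24 - 1*(-12) = 24 + 12 = 36)
((18 + 19) + N)² = ((18 + 19) + 36)² = (37 + 36)² = 73² = 5329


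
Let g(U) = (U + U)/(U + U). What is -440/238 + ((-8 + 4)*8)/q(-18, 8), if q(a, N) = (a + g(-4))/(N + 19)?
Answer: 5828/119 ≈ 48.975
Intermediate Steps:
g(U) = 1 (g(U) = (2*U)/((2*U)) = (2*U)*(1/(2*U)) = 1)
q(a, N) = (1 + a)/(19 + N) (q(a, N) = (a + 1)/(N + 19) = (1 + a)/(19 + N))
-440/238 + ((-8 + 4)*8)/q(-18, 8) = -440/238 + ((-8 + 4)*8)/(((1 - 18)/(19 + 8))) = -440*1/238 + (-4*8)/((-17/27)) = -220/119 - 32/((1/27)*(-17)) = -220/119 - 32/(-17/27) = -220/119 - 32*(-27/17) = -220/119 + 864/17 = 5828/119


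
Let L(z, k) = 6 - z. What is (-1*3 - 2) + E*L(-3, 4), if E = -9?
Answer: -86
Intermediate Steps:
(-1*3 - 2) + E*L(-3, 4) = (-1*3 - 2) - 9*(6 - 1*(-3)) = (-3 - 2) - 9*(6 + 3) = -5 - 9*9 = -5 - 81 = -86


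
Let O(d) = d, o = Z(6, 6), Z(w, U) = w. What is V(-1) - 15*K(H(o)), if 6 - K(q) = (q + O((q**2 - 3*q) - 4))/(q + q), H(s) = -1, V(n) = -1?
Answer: -167/2 ≈ -83.500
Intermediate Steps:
o = 6
K(q) = 6 - (-4 + q**2 - 2*q)/(2*q) (K(q) = 6 - (q + ((q**2 - 3*q) - 4))/(q + q) = 6 - (q + (-4 + q**2 - 3*q))/(2*q) = 6 - (-4 + q**2 - 2*q)*1/(2*q) = 6 - (-4 + q**2 - 2*q)/(2*q))
V(-1) - 15*K(H(o)) = -1 - 15*(7 + 2/(-1) - 1/2*(-1)) = -1 - 15*(7 + 2*(-1) + 1/2) = -1 - 15*(7 - 2 + 1/2) = -1 - 15*11/2 = -1 - 165/2 = -167/2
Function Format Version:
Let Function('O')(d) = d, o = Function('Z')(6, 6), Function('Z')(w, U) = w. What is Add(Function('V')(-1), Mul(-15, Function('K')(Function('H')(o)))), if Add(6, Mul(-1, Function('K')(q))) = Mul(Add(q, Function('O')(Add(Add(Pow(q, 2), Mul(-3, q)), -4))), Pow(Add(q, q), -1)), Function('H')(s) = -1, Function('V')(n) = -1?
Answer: Rational(-167, 2) ≈ -83.500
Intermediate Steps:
o = 6
Function('K')(q) = Add(6, Mul(Rational(-1, 2), Pow(q, -1), Add(-4, Pow(q, 2), Mul(-2, q)))) (Function('K')(q) = Add(6, Mul(-1, Mul(Add(q, Add(Add(Pow(q, 2), Mul(-3, q)), -4)), Pow(Add(q, q), -1)))) = Add(6, Mul(-1, Mul(Add(q, Add(-4, Pow(q, 2), Mul(-3, q))), Pow(Mul(2, q), -1)))) = Add(6, Mul(-1, Mul(Add(-4, Pow(q, 2), Mul(-2, q)), Mul(Rational(1, 2), Pow(q, -1))))) = Add(6, Mul(-1, Mul(Rational(1, 2), Pow(q, -1), Add(-4, Pow(q, 2), Mul(-2, q))))) = Add(6, Mul(Rational(-1, 2), Pow(q, -1), Add(-4, Pow(q, 2), Mul(-2, q)))))
Add(Function('V')(-1), Mul(-15, Function('K')(Function('H')(o)))) = Add(-1, Mul(-15, Add(7, Mul(2, Pow(-1, -1)), Mul(Rational(-1, 2), -1)))) = Add(-1, Mul(-15, Add(7, Mul(2, -1), Rational(1, 2)))) = Add(-1, Mul(-15, Add(7, -2, Rational(1, 2)))) = Add(-1, Mul(-15, Rational(11, 2))) = Add(-1, Rational(-165, 2)) = Rational(-167, 2)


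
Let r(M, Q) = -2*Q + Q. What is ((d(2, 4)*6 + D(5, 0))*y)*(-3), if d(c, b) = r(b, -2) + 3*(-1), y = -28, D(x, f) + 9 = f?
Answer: -1260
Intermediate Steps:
D(x, f) = -9 + f
r(M, Q) = -Q
d(c, b) = -1 (d(c, b) = -1*(-2) + 3*(-1) = 2 - 3 = -1)
((d(2, 4)*6 + D(5, 0))*y)*(-3) = ((-1*6 + (-9 + 0))*(-28))*(-3) = ((-6 - 9)*(-28))*(-3) = -15*(-28)*(-3) = 420*(-3) = -1260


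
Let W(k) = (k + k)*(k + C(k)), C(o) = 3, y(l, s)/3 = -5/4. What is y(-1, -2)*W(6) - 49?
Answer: -454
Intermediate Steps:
y(l, s) = -15/4 (y(l, s) = 3*(-5/4) = -15/4)
W(k) = 2*k*(3 + k) (W(k) = (k + k)*(k + 3) = (2*k)*(3 + k) = 2*k*(3 + k))
y(-1, -2)*W(6) - 49 = -15*6*(3 + 6)/2 - 49 = -15*6*9/2 - 49 = -15/4*108 - 49 = -405 - 49 = -454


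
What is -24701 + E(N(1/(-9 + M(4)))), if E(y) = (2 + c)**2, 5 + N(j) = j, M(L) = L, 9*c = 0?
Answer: -24697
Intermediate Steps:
c = 0 (c = (1/9)*0 = 0)
N(j) = -5 + j
E(y) = 4 (E(y) = (2 + 0)**2 = 2**2 = 4)
-24701 + E(N(1/(-9 + M(4)))) = -24701 + 4 = -24697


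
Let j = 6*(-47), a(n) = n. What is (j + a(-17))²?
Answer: 89401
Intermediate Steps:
j = -282
(j + a(-17))² = (-282 - 17)² = (-299)² = 89401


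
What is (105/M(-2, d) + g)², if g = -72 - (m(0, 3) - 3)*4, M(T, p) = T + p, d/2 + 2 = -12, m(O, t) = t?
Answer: 22801/4 ≈ 5700.3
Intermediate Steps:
d = -28 (d = -4 + 2*(-12) = -4 - 24 = -28)
g = -72 (g = -72 - (3 - 3)*4 = -72 - 0*4 = -72 - 1*0 = -72 + 0 = -72)
(105/M(-2, d) + g)² = (105/(-2 - 28) - 72)² = (105/(-30) - 72)² = (105*(-1/30) - 72)² = (-7/2 - 72)² = (-151/2)² = 22801/4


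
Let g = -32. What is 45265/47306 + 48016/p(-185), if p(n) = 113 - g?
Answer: 2278008321/6859370 ≈ 332.10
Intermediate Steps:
p(n) = 145 (p(n) = 113 - 1*(-32) = 113 + 32 = 145)
45265/47306 + 48016/p(-185) = 45265/47306 + 48016/145 = 2278008321/6859370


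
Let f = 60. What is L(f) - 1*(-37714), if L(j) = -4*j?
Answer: 37474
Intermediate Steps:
L(f) - 1*(-37714) = -4*60 - 1*(-37714) = -240 + 37714 = 37474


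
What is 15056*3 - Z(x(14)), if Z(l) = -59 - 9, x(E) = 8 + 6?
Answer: 45236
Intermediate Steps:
x(E) = 14
Z(l) = -68
15056*3 - Z(x(14)) = 15056*3 - 1*(-68) = 45168 + 68 = 45236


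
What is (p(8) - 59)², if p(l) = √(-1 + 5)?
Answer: 3249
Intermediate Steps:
p(l) = 2 (p(l) = √4 = 2)
(p(8) - 59)² = (2 - 59)² = (-57)² = 3249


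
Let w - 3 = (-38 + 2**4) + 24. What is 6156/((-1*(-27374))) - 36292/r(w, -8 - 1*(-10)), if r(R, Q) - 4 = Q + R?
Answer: -496694746/150557 ≈ -3299.0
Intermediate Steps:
w = 5 (w = 3 + ((-38 + 2**4) + 24) = 3 + ((-38 + 16) + 24) = 3 + (-22 + 24) = 3 + 2 = 5)
r(R, Q) = 4 + Q + R (r(R, Q) = 4 + (Q + R) = 4 + Q + R)
6156/((-1*(-27374))) - 36292/r(w, -8 - 1*(-10)) = 6156/((-1*(-27374))) - 36292/(4 + (-8 - 1*(-10)) + 5) = 6156/27374 - 36292/(4 + (-8 + 10) + 5) = 6156*(1/27374) - 36292/(4 + 2 + 5) = 3078/13687 - 36292/11 = -496694746/150557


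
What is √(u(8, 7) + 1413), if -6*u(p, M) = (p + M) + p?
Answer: √50730/6 ≈ 37.539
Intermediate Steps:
u(p, M) = -p/3 - M/6 (u(p, M) = -((p + M) + p)/6 = -((M + p) + p)/6 = -(M + 2*p)/6 = -p/3 - M/6)
√(u(8, 7) + 1413) = √((-⅓*8 - ⅙*7) + 1413) = √((-8/3 - 7/6) + 1413) = √(-23/6 + 1413) = √(8455/6) = √50730/6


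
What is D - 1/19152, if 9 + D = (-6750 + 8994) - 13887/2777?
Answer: 118602740839/53185104 ≈ 2230.0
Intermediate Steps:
D = 6192708/2777 (D = -9 + ((-6750 + 8994) - 13887/2777) = -9 + (2244 - 13887*1/2777) = -9 + (2244 - 13887/2777) = -9 + 6217701/2777 = 6192708/2777 ≈ 2230.0)
D - 1/19152 = 6192708/2777 - 1/19152 = 118602740839/53185104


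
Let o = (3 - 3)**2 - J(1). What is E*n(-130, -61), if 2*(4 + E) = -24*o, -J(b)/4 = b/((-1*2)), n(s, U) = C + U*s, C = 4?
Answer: 158680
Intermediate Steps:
n(s, U) = 4 + U*s
J(b) = 2*b (J(b) = -4*b/((-1*2)) = -4*b/(-2) = -4*b*(-1)/2 = -(-2)*b = 2*b)
o = -2 (o = (3 - 3)**2 - 2 = 0**2 - 1*2 = 0 - 2 = -2)
E = 20 (E = -4 + (-24*(-2))/2 = -4 + (1/2)*48 = -4 + 24 = 20)
E*n(-130, -61) = 20*(4 - 61*(-130)) = 20*(4 + 7930) = 20*7934 = 158680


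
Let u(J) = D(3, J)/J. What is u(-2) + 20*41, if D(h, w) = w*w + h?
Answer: 1633/2 ≈ 816.50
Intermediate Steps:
D(h, w) = h + w**2 (D(h, w) = w**2 + h = h + w**2)
u(J) = (3 + J**2)/J
u(-2) + 20*41 = (-2 + 3/(-2)) + 20*41 = (-2 + 3*(-1/2)) + 820 = (-2 - 3/2) + 820 = -7/2 + 820 = 1633/2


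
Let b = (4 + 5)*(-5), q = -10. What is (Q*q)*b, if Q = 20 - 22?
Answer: -900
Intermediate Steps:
b = -45 (b = 9*(-5) = -45)
Q = -2
(Q*q)*b = -2*(-10)*(-45) = 20*(-45) = -900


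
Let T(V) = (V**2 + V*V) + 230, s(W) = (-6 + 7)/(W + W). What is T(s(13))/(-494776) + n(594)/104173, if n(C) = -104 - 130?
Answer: -47231336585/17421297483824 ≈ -0.0027111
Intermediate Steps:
n(C) = -234
s(W) = 1/(2*W)
T(V) = 230 + 2*V**2 (T(V) = (V**2 + V**2) + 230 = 2*V**2 + 230 = 230 + 2*V**2)
T(s(13))/(-494776) + n(594)/104173 = (230 + 2*((1/2)/13)**2)/(-494776) - 234/104173 = (230 + 2*((1/2)*(1/13))**2)*(-1/494776) - 234*1/104173 = (230 + 2*(1/26)**2)*(-1/494776) - 234/104173 = (230 + 2*(1/676))*(-1/494776) - 234/104173 = (230 + 1/338)*(-1/494776) - 234/104173 = (77741/338)*(-1/494776) - 234/104173 = -77741/167234288 - 234/104173 = -47231336585/17421297483824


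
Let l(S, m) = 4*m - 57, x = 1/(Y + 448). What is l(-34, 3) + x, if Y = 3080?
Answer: -158759/3528 ≈ -45.000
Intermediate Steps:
x = 1/3528 (x = 1/(3080 + 448) = 1/3528 ≈ 0.00028345)
l(S, m) = -57 + 4*m
l(-34, 3) + x = (-57 + 4*3) + 1/3528 = (-57 + 12) + 1/3528 = -45 + 1/3528 = -158759/3528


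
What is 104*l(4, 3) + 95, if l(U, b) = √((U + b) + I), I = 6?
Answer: 95 + 104*√13 ≈ 469.98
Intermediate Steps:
l(U, b) = √(6 + U + b) (l(U, b) = √((U + b) + 6) = √(6 + U + b))
104*l(4, 3) + 95 = 104*√(6 + 4 + 3) + 95 = 104*√13 + 95 = 95 + 104*√13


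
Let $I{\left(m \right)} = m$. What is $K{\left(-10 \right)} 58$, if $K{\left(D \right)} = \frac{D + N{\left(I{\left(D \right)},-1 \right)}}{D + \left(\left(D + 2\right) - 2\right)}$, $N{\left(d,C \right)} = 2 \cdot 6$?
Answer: $- \frac{29}{5} \approx -5.8$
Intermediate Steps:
$N{\left(d,C \right)} = 12$
$K{\left(D \right)} = \frac{12 + D}{2 D}$ ($K{\left(D \right)} = \frac{D + 12}{D + \left(\left(D + 2\right) - 2\right)} = \frac{12 + D}{D + \left(\left(2 + D\right) - 2\right)} = \frac{12 + D}{D + D} = \frac{12 + D}{2 D}$)
$K{\left(-10 \right)} 58 = \frac{12 - 10}{2 \left(-10\right)} 58 = \frac{1}{2} \left(- \frac{1}{10}\right) 2 \cdot 58 = \left(- \frac{1}{10}\right) 58 = - \frac{29}{5}$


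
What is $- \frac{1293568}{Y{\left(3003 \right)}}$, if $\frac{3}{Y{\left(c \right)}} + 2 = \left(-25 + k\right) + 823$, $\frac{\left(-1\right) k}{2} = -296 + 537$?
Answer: $- \frac{406180352}{3} \approx -1.3539 \cdot 10^{8}$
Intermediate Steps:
$k = -482$ ($k = - 2 \left(-296 + 537\right) = \left(-2\right) 241 = -482$)
$Y{\left(c \right)} = \frac{3}{314}$ ($Y{\left(c \right)} = \frac{3}{-2 + \left(\left(-25 - 482\right) + 823\right)} = \frac{3}{-2 + \left(-507 + 823\right)} = \frac{3}{-2 + 316} = \frac{3}{314}$)
$- \frac{1293568}{Y{\left(3003 \right)}} = - \frac{1293568}{\frac{3}{314}} = \left(-1293568\right) \frac{314}{3} = - \frac{406180352}{3}$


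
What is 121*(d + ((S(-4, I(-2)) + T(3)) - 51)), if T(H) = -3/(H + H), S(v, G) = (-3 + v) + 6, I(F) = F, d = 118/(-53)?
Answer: -701921/106 ≈ -6621.9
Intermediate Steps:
d = -118/53 (d = 118*(-1/53) = -118/53 ≈ -2.2264)
S(v, G) = 3 + v
T(H) = -3/(2*H)
121*(d + ((S(-4, I(-2)) + T(3)) - 51)) = 121*(-118/53 + (((3 - 4) - 3/2/3) - 51)) = 121*(-118/53 + ((-1 - 3/2*⅓) - 51)) = 121*(-118/53 + ((-1 - ½) - 51)) = 121*(-118/53 + (-3/2 - 51)) = 121*(-118/53 - 105/2) = 121*(-5801/106) = -701921/106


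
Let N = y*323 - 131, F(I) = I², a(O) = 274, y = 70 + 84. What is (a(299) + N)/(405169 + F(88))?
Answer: 49885/412913 ≈ 0.12081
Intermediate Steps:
y = 154
N = 49611 (N = 154*323 - 131 = 49742 - 131 = 49611)
(a(299) + N)/(405169 + F(88)) = (274 + 49611)/(405169 + 88²) = 49885/(405169 + 7744) = 49885/412913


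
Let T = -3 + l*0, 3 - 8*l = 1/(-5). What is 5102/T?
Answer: -5102/3 ≈ -1700.7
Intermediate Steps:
l = ⅖ (l = 3/8 - ⅛/(-5) = 3/8 - ⅛*(-⅕) = 3/8 + 1/40 = ⅖ ≈ 0.40000)
T = -3 (T = -3 + (⅖)*0 = -3 + 0 = -3)
5102/T = 5102/(-3) = -⅓*5102 = -5102/3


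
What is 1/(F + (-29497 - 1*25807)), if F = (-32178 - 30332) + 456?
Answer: -1/117358 ≈ -8.5209e-6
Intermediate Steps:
F = -62054 (F = -62510 + 456 = -62054)
1/(F + (-29497 - 1*25807)) = 1/(-62054 + (-29497 - 1*25807)) = 1/(-62054 + (-29497 - 25807)) = 1/(-62054 - 55304) = 1/(-117358) = -1/117358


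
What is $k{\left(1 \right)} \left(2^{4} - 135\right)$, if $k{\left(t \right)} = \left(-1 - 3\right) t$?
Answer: $476$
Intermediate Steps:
$k{\left(t \right)} = - 4 t$ ($k{\left(t \right)} = \left(-1 - 3\right) t = - 4 t$)
$k{\left(1 \right)} \left(2^{4} - 135\right) = \left(-4\right) 1 \left(2^{4} - 135\right) = - 4 \left(16 - 135\right) = \left(-4\right) \left(-119\right) = 476$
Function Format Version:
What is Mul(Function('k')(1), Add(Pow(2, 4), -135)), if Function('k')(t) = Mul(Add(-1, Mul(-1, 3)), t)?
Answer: 476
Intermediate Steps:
Function('k')(t) = Mul(-4, t) (Function('k')(t) = Mul(Add(-1, -3), t) = Mul(-4, t))
Mul(Function('k')(1), Add(Pow(2, 4), -135)) = Mul(Mul(-4, 1), Add(Pow(2, 4), -135)) = Mul(-4, Add(16, -135)) = Mul(-4, -119) = 476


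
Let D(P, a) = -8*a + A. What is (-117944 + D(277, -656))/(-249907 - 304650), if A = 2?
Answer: 112694/554557 ≈ 0.20321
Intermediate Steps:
D(P, a) = 2 - 8*a (D(P, a) = -8*a + 2 = 2 - 8*a)
(-117944 + D(277, -656))/(-249907 - 304650) = (-117944 + (2 - 8*(-656)))/(-249907 - 304650) = (-117944 + (2 + 5248))/(-554557) = (-117944 + 5250)*(-1/554557) = -112694*(-1/554557) = 112694/554557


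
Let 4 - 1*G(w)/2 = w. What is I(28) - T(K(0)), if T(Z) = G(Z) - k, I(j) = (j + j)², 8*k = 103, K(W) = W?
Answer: 25127/8 ≈ 3140.9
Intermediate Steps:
G(w) = 8 - 2*w
k = 103/8 (k = (⅛)*103 = 103/8 ≈ 12.875)
I(j) = 4*j² (I(j) = (2*j)² = 4*j²)
T(Z) = -39/8 - 2*Z (T(Z) = (8 - 2*Z) - 1*103/8 = (8 - 2*Z) - 103/8 = -39/8 - 2*Z)
I(28) - T(K(0)) = 4*28² - (-39/8 - 2*0) = 4*784 - (-39/8 + 0) = 3136 - 1*(-39/8) = 3136 + 39/8 = 25127/8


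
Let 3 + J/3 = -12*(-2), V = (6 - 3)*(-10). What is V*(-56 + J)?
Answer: -210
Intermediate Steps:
V = -30 (V = 3*(-10) = -30)
J = 63 (J = -9 + 3*(-12*(-2)) = -9 + 3*24 = -9 + 72 = 63)
V*(-56 + J) = -30*(-56 + 63) = -30*7 = -210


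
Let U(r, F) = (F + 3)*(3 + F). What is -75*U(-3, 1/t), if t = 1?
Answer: -1200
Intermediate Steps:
U(r, F) = (3 + F)² (U(r, F) = (3 + F)*(3 + F) = (3 + F)²)
-75*U(-3, 1/t) = -75*(3 + 1/1)² = -75*(3 + 1*1)² = -75*(3 + 1)² = -75*4² = -75*16 = -1200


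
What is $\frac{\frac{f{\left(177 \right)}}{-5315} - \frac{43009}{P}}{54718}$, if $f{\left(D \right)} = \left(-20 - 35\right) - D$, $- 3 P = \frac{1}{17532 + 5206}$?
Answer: $\frac{7796615823461}{145413085} \approx 53617.0$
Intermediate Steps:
$P = - \frac{1}{68214}$ ($P = - \frac{1}{3 \left(17532 + 5206\right)} = - \frac{1}{3 \cdot 22738} = \left(- \frac{1}{3}\right) \frac{1}{22738} = - \frac{1}{68214} \approx -1.466 \cdot 10^{-5}$)
$f{\left(D \right)} = -55 - D$
$\frac{\frac{f{\left(177 \right)}}{-5315} - \frac{43009}{P}}{54718} = \frac{\frac{-55 - 177}{-5315} - \frac{43009}{- \frac{1}{68214}}}{54718} = \left(\left(-55 - 177\right) \left(- \frac{1}{5315}\right) - -2933815926\right) \frac{1}{54718} = \left(\left(-232\right) \left(- \frac{1}{5315}\right) + 2933815926\right) \frac{1}{54718} = \left(\frac{232}{5315} + 2933815926\right) \frac{1}{54718} = \frac{15593231646922}{5315} \cdot \frac{1}{54718} = \frac{7796615823461}{145413085}$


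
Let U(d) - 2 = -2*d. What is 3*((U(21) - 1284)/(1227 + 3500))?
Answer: -3972/4727 ≈ -0.84028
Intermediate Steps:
U(d) = 2 - 2*d
3*((U(21) - 1284)/(1227 + 3500)) = 3*(((2 - 2*21) - 1284)/(1227 + 3500)) = 3*(((2 - 42) - 1284)/4727) = 3*((-40 - 1284)*(1/4727)) = 3*(-1324*1/4727) = 3*(-1324/4727) = -3972/4727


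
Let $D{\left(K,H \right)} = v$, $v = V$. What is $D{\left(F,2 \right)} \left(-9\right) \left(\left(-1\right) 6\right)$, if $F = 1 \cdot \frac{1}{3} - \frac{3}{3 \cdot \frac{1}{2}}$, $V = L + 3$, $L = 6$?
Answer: $486$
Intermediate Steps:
$V = 9$ ($V = 6 + 3 = 9$)
$F = - \frac{5}{3}$ ($F = 1 \cdot \frac{1}{3} - \frac{3}{3 \cdot \frac{1}{2}} = \frac{1}{3} - \frac{3}{\frac{3}{2}} = \frac{1}{3} - 2 = - \frac{5}{3} \approx -1.6667$)
$v = 9$
$D{\left(K,H \right)} = 9$
$D{\left(F,2 \right)} \left(-9\right) \left(\left(-1\right) 6\right) = 9 \left(-9\right) \left(\left(-1\right) 6\right) = \left(-81\right) \left(-6\right) = 486$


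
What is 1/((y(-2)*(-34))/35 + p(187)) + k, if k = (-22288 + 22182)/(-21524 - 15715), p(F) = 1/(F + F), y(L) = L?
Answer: 163386004/316121871 ≈ 0.51684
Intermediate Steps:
p(F) = 1/(2*F)
k = 106/37239 (k = -106/(-37239) = -106*(-1/37239) = 106/37239 ≈ 0.0028465)
1/((y(-2)*(-34))/35 + p(187)) + k = 1/(-2*(-34)/35 + (1/2)/187) + 106/37239 = 1/(68*(1/35) + (1/2)*(1/187)) + 106/37239 = 1/(68/35 + 1/374) + 106/37239 = 1/(25467/13090) + 106/37239 = 13090/25467 + 106/37239 = 163386004/316121871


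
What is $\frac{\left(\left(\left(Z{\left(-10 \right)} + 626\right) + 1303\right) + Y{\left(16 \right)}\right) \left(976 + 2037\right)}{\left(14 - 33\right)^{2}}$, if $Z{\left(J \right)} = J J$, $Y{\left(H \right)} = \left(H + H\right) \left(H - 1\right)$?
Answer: $\frac{7559617}{361} \approx 20941.0$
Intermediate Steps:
$Y{\left(H \right)} = 2 H \left(-1 + H\right)$
$Z{\left(J \right)} = J^{2}$
$\frac{\left(\left(\left(Z{\left(-10 \right)} + 626\right) + 1303\right) + Y{\left(16 \right)}\right) \left(976 + 2037\right)}{\left(14 - 33\right)^{2}} = \frac{\left(\left(\left(\left(-10\right)^{2} + 626\right) + 1303\right) + 2 \cdot 16 \left(-1 + 16\right)\right) \left(976 + 2037\right)}{\left(14 - 33\right)^{2}} = \frac{\left(\left(\left(100 + 626\right) + 1303\right) + 2 \cdot 16 \cdot 15\right) 3013}{\left(-19\right)^{2}} = \frac{\left(\left(726 + 1303\right) + 480\right) 3013}{361} = \left(2029 + 480\right) 3013 \cdot \frac{1}{361} = 2509 \cdot 3013 \cdot \frac{1}{361} = 7559617 \cdot \frac{1}{361} = \frac{7559617}{361}$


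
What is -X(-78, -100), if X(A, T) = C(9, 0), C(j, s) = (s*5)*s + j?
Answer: -9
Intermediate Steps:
C(j, s) = j + 5*s**2 (C(j, s) = (5*s)*s + j = 5*s**2 + j = j + 5*s**2)
X(A, T) = 9 (X(A, T) = 9 + 5*0**2 = 9 + 5*0 = 9 + 0 = 9)
-X(-78, -100) = -1*9 = -9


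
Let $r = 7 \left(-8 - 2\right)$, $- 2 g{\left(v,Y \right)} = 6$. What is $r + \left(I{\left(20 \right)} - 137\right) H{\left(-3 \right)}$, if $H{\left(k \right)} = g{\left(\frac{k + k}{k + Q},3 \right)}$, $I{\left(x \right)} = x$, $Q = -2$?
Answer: $281$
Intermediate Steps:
$g{\left(v,Y \right)} = -3$ ($g{\left(v,Y \right)} = \left(- \frac{1}{2}\right) 6 = -3$)
$H{\left(k \right)} = -3$
$r = -70$ ($r = 7 \left(-10\right) = -70$)
$r + \left(I{\left(20 \right)} - 137\right) H{\left(-3 \right)} = -70 + \left(20 - 137\right) \left(-3\right) = -70 - -351 = -70 + 351 = 281$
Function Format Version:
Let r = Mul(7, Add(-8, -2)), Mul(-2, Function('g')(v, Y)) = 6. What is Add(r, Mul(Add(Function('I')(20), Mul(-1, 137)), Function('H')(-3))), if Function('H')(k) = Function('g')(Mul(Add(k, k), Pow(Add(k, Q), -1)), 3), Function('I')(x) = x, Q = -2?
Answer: 281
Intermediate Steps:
Function('g')(v, Y) = -3 (Function('g')(v, Y) = Mul(Rational(-1, 2), 6) = -3)
Function('H')(k) = -3
r = -70 (r = Mul(7, -10) = -70)
Add(r, Mul(Add(Function('I')(20), Mul(-1, 137)), Function('H')(-3))) = Add(-70, Mul(Add(20, Mul(-1, 137)), -3)) = Add(-70, Mul(Add(20, -137), -3)) = Add(-70, Mul(-117, -3)) = Add(-70, 351) = 281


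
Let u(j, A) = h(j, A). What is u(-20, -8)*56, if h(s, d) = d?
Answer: -448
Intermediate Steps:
u(j, A) = A
u(-20, -8)*56 = -8*56 = -448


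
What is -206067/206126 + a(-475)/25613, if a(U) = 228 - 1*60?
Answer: -749052129/754215034 ≈ -0.99315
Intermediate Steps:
a(U) = 168 (a(U) = 228 - 60 = 168)
-206067/206126 + a(-475)/25613 = -206067/206126 + 168/25613 = -206067*1/206126 + 168*(1/25613) = -206067/206126 + 24/3659 = -749052129/754215034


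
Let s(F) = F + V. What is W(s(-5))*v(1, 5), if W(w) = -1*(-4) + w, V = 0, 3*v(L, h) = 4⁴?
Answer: -256/3 ≈ -85.333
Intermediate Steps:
v(L, h) = 256/3 (v(L, h) = (⅓)*4⁴ = (⅓)*256 = 256/3)
s(F) = F (s(F) = F + 0 = F)
W(w) = 4 + w
W(s(-5))*v(1, 5) = (4 - 5)*(256/3) = -1*256/3 = -256/3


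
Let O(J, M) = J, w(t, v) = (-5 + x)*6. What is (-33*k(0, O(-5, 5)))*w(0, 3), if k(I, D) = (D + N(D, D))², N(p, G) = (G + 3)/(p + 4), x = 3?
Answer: 3564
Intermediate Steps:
w(t, v) = -12 (w(t, v) = (-5 + 3)*6 = -2*6 = -12)
N(p, G) = (3 + G)/(4 + p)
k(I, D) = (D + (3 + D)/(4 + D))²
(-33*k(0, O(-5, 5)))*w(0, 3) = -33*(3 - 5 - 5*(4 - 5))²/(4 - 5)²*(-12) = -33*(3 - 5 - 5*(-1))²/(-1)²*(-12) = -33*(3 - 5 + 5)²*(-12) = -33*3²*(-12) = -33*9*(-12) = -297*(-12) = 3564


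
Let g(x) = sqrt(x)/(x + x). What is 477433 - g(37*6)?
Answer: 477433 - sqrt(222)/444 ≈ 4.7743e+5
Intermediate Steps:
g(x) = 1/(2*sqrt(x)) (g(x) = sqrt(x)/((2*x)) = (1/(2*x))*sqrt(x) = 1/(2*sqrt(x)))
477433 - g(37*6) = 477433 - 1/(2*sqrt(37*6)) = 477433 - 1/(2*sqrt(222)) = 477433 - sqrt(222)/222/2 = 477433 - sqrt(222)/444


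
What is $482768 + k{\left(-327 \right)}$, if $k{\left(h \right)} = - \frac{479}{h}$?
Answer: $\frac{157865615}{327} \approx 4.8277 \cdot 10^{5}$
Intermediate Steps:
$482768 + k{\left(-327 \right)} = 482768 - \frac{479}{-327} = 482768 - - \frac{479}{327} = 482768 + \frac{479}{327} = \frac{157865615}{327}$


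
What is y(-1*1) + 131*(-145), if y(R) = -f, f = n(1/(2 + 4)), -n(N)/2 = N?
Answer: -56984/3 ≈ -18995.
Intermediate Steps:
n(N) = -2*N
f = -1/3 (f = -2/(2 + 4) = -2/6 = -2*1/6 = -1/3 ≈ -0.33333)
y(R) = 1/3 (y(R) = -1*(-1/3) = 1/3)
y(-1*1) + 131*(-145) = 1/3 + 131*(-145) = 1/3 - 18995 = -56984/3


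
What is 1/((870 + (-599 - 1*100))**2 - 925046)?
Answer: -1/895805 ≈ -1.1163e-6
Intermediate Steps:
1/((870 + (-599 - 1*100))**2 - 925046) = 1/((870 + (-599 - 100))**2 - 925046) = 1/((870 - 699)**2 - 925046) = 1/(171**2 - 925046) = 1/(29241 - 925046) = 1/(-895805) = -1/895805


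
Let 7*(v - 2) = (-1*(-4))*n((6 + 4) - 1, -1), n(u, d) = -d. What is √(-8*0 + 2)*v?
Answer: 18*√2/7 ≈ 3.6366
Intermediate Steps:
v = 18/7 (v = 2 + ((-1*(-4))*(-1*(-1)))/7 = 2 + (4*1)/7 = 2 + (⅐)*4 = 2 + 4/7 = 18/7 ≈ 2.5714)
√(-8*0 + 2)*v = √(-8*0 + 2)*(18/7) = √(0 + 2)*(18/7) = √2*(18/7) = 18*√2/7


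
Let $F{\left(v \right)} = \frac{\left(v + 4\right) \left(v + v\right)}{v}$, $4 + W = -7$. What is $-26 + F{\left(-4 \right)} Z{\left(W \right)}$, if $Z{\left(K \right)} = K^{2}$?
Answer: $-26$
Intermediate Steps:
$W = -11$ ($W = -4 - 7 = -11$)
$F{\left(v \right)} = 8 + 2 v$ ($F{\left(v \right)} = \frac{\left(4 + v\right) 2 v}{v} = \frac{2 v \left(4 + v\right)}{v} = 8 + 2 v$)
$-26 + F{\left(-4 \right)} Z{\left(W \right)} = -26 + \left(8 + 2 \left(-4\right)\right) \left(-11\right)^{2} = -26 + \left(8 - 8\right) 121 = -26 + 0 \cdot 121 = -26 + 0 = -26$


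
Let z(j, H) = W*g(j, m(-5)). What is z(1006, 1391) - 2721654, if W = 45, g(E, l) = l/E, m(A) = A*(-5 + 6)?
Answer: -2737984149/1006 ≈ -2.7217e+6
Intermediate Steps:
m(A) = A (m(A) = A*1 = A)
z(j, H) = -225/j (z(j, H) = 45*(-5/j) = -225/j)
z(1006, 1391) - 2721654 = -225/1006 - 2721654 = -2737984149/1006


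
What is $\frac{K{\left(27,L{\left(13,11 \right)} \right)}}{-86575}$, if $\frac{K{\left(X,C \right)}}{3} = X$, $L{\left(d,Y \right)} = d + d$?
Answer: $- \frac{81}{86575} \approx -0.0009356$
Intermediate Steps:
$L{\left(d,Y \right)} = 2 d$
$K{\left(X,C \right)} = 3 X$
$\frac{K{\left(27,L{\left(13,11 \right)} \right)}}{-86575} = \frac{3 \cdot 27}{-86575} = 81 \left(- \frac{1}{86575}\right) = - \frac{81}{86575}$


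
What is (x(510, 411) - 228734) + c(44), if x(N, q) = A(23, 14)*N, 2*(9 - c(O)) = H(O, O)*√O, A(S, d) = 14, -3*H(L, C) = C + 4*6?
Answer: -221585 + 68*√11/3 ≈ -2.2151e+5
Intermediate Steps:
H(L, C) = -8 - C/3 (H(L, C) = -(C + 4*6)/3 = -(C + 24)/3 = -(24 + C)/3 = -8 - C/3)
c(O) = 9 - √O*(-8 - O/3)/2 (c(O) = 9 - (-8 - O/3)*√O/2 = 9 - √O*(-8 - O/3)/2)
x(N, q) = 14*N
(x(510, 411) - 228734) + c(44) = (14*510 - 228734) + (9 + √44*(24 + 44)/6) = (7140 - 228734) + (9 + (⅙)*(2*√11)*68) = -221594 + (9 + 68*√11/3) = -221585 + 68*√11/3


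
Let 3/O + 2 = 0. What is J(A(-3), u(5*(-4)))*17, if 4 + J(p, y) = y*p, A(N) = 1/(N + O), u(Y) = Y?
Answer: 68/9 ≈ 7.5556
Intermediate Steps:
O = -3/2 (O = 3/(-2 + 0) = 3/(-2) = 3*(-½) = -3/2 ≈ -1.5000)
A(N) = 1/(-3/2 + N) (A(N) = 1/(N - 3/2) = 1/(-3/2 + N))
J(p, y) = -4 + p*y (J(p, y) = -4 + y*p = -4 + p*y)
J(A(-3), u(5*(-4)))*17 = (-4 + (2/(-3 + 2*(-3)))*(5*(-4)))*17 = (-4 + (2/(-3 - 6))*(-20))*17 = (-4 + (2/(-9))*(-20))*17 = (-4 + (2*(-⅑))*(-20))*17 = (-4 - 2/9*(-20))*17 = (-4 + 40/9)*17 = (4/9)*17 = 68/9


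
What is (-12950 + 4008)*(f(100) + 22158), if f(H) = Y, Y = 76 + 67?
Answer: -199415542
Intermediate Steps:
Y = 143
f(H) = 143
(-12950 + 4008)*(f(100) + 22158) = (-12950 + 4008)*(143 + 22158) = -8942*22301 = -199415542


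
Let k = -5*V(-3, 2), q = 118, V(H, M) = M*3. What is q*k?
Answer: -3540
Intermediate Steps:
V(H, M) = 3*M
k = -30 (k = -15*2 = -5*6 = -30)
q*k = 118*(-30) = -3540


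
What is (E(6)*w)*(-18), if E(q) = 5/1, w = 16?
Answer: -1440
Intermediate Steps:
E(q) = 5 (E(q) = 5*1 = 5)
(E(6)*w)*(-18) = (5*16)*(-18) = 80*(-18) = -1440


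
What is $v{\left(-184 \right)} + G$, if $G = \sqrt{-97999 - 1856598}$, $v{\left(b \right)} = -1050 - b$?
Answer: $-866 + i \sqrt{1954597} \approx -866.0 + 1398.1 i$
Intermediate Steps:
$G = i \sqrt{1954597}$ ($G = \sqrt{-1954597} = i \sqrt{1954597} \approx 1398.1 i$)
$v{\left(-184 \right)} + G = \left(-1050 - -184\right) + i \sqrt{1954597} = \left(-1050 + 184\right) + i \sqrt{1954597} = -866 + i \sqrt{1954597}$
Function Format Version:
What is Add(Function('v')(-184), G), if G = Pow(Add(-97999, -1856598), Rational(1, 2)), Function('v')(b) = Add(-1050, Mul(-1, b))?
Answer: Add(-866, Mul(I, Pow(1954597, Rational(1, 2)))) ≈ Add(-866.00, Mul(1398.1, I))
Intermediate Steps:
G = Mul(I, Pow(1954597, Rational(1, 2))) (G = Pow(-1954597, Rational(1, 2)) = Mul(I, Pow(1954597, Rational(1, 2))) ≈ Mul(1398.1, I))
Add(Function('v')(-184), G) = Add(Add(-1050, Mul(-1, -184)), Mul(I, Pow(1954597, Rational(1, 2)))) = Add(Add(-1050, 184), Mul(I, Pow(1954597, Rational(1, 2)))) = Add(-866, Mul(I, Pow(1954597, Rational(1, 2))))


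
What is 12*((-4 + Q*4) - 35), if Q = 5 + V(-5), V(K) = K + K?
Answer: -708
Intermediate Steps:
V(K) = 2*K
Q = -5 (Q = 5 + 2*(-5) = 5 - 10 = -5)
12*((-4 + Q*4) - 35) = 12*((-4 - 5*4) - 35) = 12*((-4 - 20) - 35) = 12*(-24 - 35) = 12*(-59) = -708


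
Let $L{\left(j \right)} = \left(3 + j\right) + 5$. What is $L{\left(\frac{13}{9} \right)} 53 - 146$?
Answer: $\frac{3191}{9} \approx 354.56$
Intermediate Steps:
$L{\left(j \right)} = 8 + j$
$L{\left(\frac{13}{9} \right)} 53 - 146 = \left(8 + \frac{13}{9}\right) 53 - 146 = \frac{85}{9} \cdot 53 - 146 = \frac{4505}{9} - 146 = \frac{3191}{9}$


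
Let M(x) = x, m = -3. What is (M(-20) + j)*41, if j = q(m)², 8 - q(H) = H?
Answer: 4141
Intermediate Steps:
q(H) = 8 - H
j = 121 (j = (8 - 1*(-3))² = (8 + 3)² = 11² = 121)
(M(-20) + j)*41 = (-20 + 121)*41 = 101*41 = 4141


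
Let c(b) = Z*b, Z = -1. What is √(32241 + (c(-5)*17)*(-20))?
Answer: √30541 ≈ 174.76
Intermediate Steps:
c(b) = -b
√(32241 + (c(-5)*17)*(-20)) = √(32241 + (-1*(-5)*17)*(-20)) = √(32241 + (5*17)*(-20)) = √(32241 + 85*(-20)) = √(32241 - 1700) = √30541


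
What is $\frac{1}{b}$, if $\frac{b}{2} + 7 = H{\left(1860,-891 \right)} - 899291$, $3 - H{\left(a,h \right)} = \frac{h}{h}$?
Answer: $- \frac{1}{1798592} \approx -5.5599 \cdot 10^{-7}$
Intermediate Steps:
$H{\left(a,h \right)} = 2$ ($H{\left(a,h \right)} = 3 - \frac{h}{h} = 3 - 1 = 2$)
$b = -1798592$ ($b = -14 + 2 \left(2 - 899291\right) = -14 + 2 \left(-899289\right) = -14 - 1798578 = -1798592$)
$\frac{1}{b} = \frac{1}{-1798592} = - \frac{1}{1798592}$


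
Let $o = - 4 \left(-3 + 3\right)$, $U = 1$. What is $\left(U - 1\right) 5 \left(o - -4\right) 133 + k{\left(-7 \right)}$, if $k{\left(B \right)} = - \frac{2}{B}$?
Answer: $\frac{2}{7} \approx 0.28571$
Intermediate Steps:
$o = 0$ ($o = \left(-4\right) 0 = 0$)
$\left(U - 1\right) 5 \left(o - -4\right) 133 + k{\left(-7 \right)} = \left(1 - 1\right) 5 \left(0 - -4\right) 133 - \frac{2}{-7} = \left(1 - 1\right) 5 \left(0 + 4\right) 133 - - \frac{2}{7} = 0 \cdot 5 \cdot 4 \cdot 133 + \frac{2}{7} = 0 \cdot 4 \cdot 133 + \frac{2}{7} = 0 \cdot 133 + \frac{2}{7} = 0 + \frac{2}{7} = \frac{2}{7}$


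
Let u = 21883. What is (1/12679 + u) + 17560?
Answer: 500097798/12679 ≈ 39443.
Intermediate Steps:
(1/12679 + u) + 17560 = (1/12679 + 21883) + 17560 = 277454558/12679 + 17560 = 500097798/12679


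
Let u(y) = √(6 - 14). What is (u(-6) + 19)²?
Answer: 353 + 76*I*√2 ≈ 353.0 + 107.48*I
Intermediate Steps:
u(y) = 2*I*√2 (u(y) = √(-8) = 2*I*√2)
(u(-6) + 19)² = (2*I*√2 + 19)² = (19 + 2*I*√2)²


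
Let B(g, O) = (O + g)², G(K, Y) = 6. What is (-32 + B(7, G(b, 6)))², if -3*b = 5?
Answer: 18769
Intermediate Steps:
b = -5/3 (b = -⅓*5 = -5/3 ≈ -1.6667)
(-32 + B(7, G(b, 6)))² = (-32 + (6 + 7)²)² = (-32 + 13²)² = (-32 + 169)² = 137² = 18769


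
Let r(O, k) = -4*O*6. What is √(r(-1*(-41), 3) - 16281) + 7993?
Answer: 7993 + I*√17265 ≈ 7993.0 + 131.4*I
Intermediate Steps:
r(O, k) = -24*O
√(r(-1*(-41), 3) - 16281) + 7993 = √(-(-24)*(-41) - 16281) + 7993 = √(-24*41 - 16281) + 7993 = √(-984 - 16281) + 7993 = √(-17265) + 7993 = I*√17265 + 7993 = 7993 + I*√17265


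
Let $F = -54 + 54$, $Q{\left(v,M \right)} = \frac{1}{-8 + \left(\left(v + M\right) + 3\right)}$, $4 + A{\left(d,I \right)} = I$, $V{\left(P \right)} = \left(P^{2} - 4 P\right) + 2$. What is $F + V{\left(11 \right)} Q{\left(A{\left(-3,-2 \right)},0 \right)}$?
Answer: $- \frac{79}{11} \approx -7.1818$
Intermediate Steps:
$V{\left(P \right)} = 2 + P^{2} - 4 P$
$A{\left(d,I \right)} = -4 + I$
$Q{\left(v,M \right)} = \frac{1}{-5 + M + v}$ ($Q{\left(v,M \right)} = \frac{1}{-8 + \left(\left(M + v\right) + 3\right)} = \frac{1}{-8 + \left(3 + M + v\right)} = \frac{1}{-5 + M + v}$)
$F = 0$
$F + V{\left(11 \right)} Q{\left(A{\left(-3,-2 \right)},0 \right)} = 0 + \frac{2 + 11^{2} - 44}{-5 + 0 - 6} = 0 + \frac{2 + 121 - 44}{-5 + 0 - 6} = 0 + \frac{79}{-11} = 0 + 79 \left(- \frac{1}{11}\right) = 0 - \frac{79}{11} = - \frac{79}{11}$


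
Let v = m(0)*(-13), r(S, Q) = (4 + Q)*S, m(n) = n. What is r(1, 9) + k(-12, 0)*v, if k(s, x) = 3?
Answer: 13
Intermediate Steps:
r(S, Q) = S*(4 + Q)
v = 0 (v = 0*(-13) = 0)
r(1, 9) + k(-12, 0)*v = 1*(4 + 9) + 3*0 = 1*13 + 0 = 13 + 0 = 13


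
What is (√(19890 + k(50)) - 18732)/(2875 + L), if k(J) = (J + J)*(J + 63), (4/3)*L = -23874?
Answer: 37464/30061 - 2*√31190/30061 ≈ 1.2345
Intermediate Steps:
L = -35811/2 (L = (¾)*(-23874) = -35811/2 ≈ -17906.)
k(J) = 2*J*(63 + J) (k(J) = (2*J)*(63 + J) = 2*J*(63 + J))
(√(19890 + k(50)) - 18732)/(2875 + L) = (√(19890 + 2*50*(63 + 50)) - 18732)/(2875 - 35811/2) = (√(19890 + 2*50*113) - 18732)/(-30061/2) = (√(19890 + 11300) - 18732)*(-2/30061) = (√31190 - 18732)*(-2/30061) = (-18732 + √31190)*(-2/30061) = 37464/30061 - 2*√31190/30061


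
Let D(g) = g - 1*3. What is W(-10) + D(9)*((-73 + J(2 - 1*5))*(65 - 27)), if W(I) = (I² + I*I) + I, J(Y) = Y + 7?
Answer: -15542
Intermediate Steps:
J(Y) = 7 + Y
W(I) = I + 2*I² (W(I) = (I² + I²) + I = 2*I² + I = I + 2*I²)
D(g) = -3 + g (D(g) = g - 3 = -3 + g)
W(-10) + D(9)*((-73 + J(2 - 1*5))*(65 - 27)) = -10*(1 + 2*(-10)) + (-3 + 9)*((-73 + (7 + (2 - 1*5)))*(65 - 27)) = -10*(1 - 20) + 6*((-73 + (7 + (2 - 5)))*38) = -10*(-19) + 6*((-73 + (7 - 3))*38) = 190 + 6*((-73 + 4)*38) = 190 + 6*(-69*38) = 190 + 6*(-2622) = 190 - 15732 = -15542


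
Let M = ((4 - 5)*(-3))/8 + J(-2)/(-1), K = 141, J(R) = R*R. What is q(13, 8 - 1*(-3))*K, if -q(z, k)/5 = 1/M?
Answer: 5640/29 ≈ 194.48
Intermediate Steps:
J(R) = R**2
M = -29/8 (M = ((4 - 5)*(-3))/8 + (-2)**2/(-1) = -1*(-3)*(1/8) + 4*(-1) = 3*(1/8) - 4 = 3/8 - 4 = -29/8 ≈ -3.6250)
q(z, k) = 40/29 (q(z, k) = -5/(-29/8) = -5*(-8/29) = 40/29)
q(13, 8 - 1*(-3))*K = (40/29)*141 = 5640/29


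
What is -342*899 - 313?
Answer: -307771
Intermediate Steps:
-342*899 - 313 = -307458 - 313 = -307771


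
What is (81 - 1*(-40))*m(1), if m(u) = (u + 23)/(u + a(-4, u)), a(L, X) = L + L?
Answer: -2904/7 ≈ -414.86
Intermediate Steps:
a(L, X) = 2*L
m(u) = (23 + u)/(-8 + u) (m(u) = (u + 23)/(u + 2*(-4)) = (23 + u)/(u - 8) = (23 + u)/(-8 + u))
(81 - 1*(-40))*m(1) = (81 - 1*(-40))*((23 + 1)/(-8 + 1)) = (81 + 40)*(24/(-7)) = 121*(-⅐*24) = 121*(-24/7) = -2904/7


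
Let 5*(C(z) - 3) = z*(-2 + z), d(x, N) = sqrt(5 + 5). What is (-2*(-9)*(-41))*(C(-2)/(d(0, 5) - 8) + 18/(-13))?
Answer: 297332/195 + 943*sqrt(10)/15 ≈ 1723.6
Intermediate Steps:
d(x, N) = sqrt(10)
C(z) = 3 + z*(-2 + z)/5 (C(z) = 3 + (z*(-2 + z))/5 = 3 + z*(-2 + z)/5)
(-2*(-9)*(-41))*(C(-2)/(d(0, 5) - 8) + 18/(-13)) = (-2*(-9)*(-41))*((3 - 2/5*(-2) + (1/5)*(-2)**2)/(sqrt(10) - 8) + 18/(-13)) = (18*(-41))*((3 + 4/5 + (1/5)*4)/(-8 + sqrt(10)) + 18*(-1/13)) = -738*((3 + 4/5 + 4/5)/(-8 + sqrt(10)) - 18/13) = -738*(23/(5*(-8 + sqrt(10))) - 18/13) = -738*(-18/13 + 23/(5*(-8 + sqrt(10)))) = 13284/13 - 16974/(5*(-8 + sqrt(10)))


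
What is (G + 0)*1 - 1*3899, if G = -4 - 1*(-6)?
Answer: -3897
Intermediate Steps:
G = 2 (G = -4 + 6 = 2)
(G + 0)*1 - 1*3899 = (2 + 0)*1 - 1*3899 = 2*1 - 3899 = 2 - 3899 = -3897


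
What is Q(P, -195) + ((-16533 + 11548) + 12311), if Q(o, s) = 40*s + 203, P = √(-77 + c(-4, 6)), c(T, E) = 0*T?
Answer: -271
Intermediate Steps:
c(T, E) = 0
P = I*√77 (P = √(-77 + 0) = √(-77) = I*√77 ≈ 8.775*I)
Q(o, s) = 203 + 40*s
Q(P, -195) + ((-16533 + 11548) + 12311) = (203 + 40*(-195)) + ((-16533 + 11548) + 12311) = (203 - 7800) + (-4985 + 12311) = -7597 + 7326 = -271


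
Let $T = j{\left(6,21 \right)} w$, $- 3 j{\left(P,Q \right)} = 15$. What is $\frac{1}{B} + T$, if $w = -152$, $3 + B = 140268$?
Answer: $\frac{106601401}{140265} \approx 760.0$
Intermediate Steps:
$B = 140265$ ($B = -3 + 140268 = 140265$)
$j{\left(P,Q \right)} = -5$ ($j{\left(P,Q \right)} = \left(- \frac{1}{3}\right) 15 = -5$)
$T = 760$ ($T = \left(-5\right) \left(-152\right) = 760$)
$\frac{1}{B} + T = \frac{1}{140265} + 760 = \frac{106601401}{140265}$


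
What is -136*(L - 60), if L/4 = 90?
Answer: -40800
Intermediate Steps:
L = 360 (L = 4*90 = 360)
-136*(L - 60) = -136*(360 - 60) = -136*300 = -40800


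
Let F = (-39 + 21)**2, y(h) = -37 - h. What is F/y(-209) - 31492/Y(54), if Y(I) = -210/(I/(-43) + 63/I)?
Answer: -155564/13545 ≈ -11.485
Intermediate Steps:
Y(I) = -210/(63/I - I/43) (Y(I) = -210/(I*(-1/43) + 63/I) = -210/(-I/43 + 63/I) = -210/(63/I - I/43))
F = 324 (F = (-18)**2 = 324)
F/y(-209) - 31492/Y(54) = 324/(-37 - 1*(-209)) - 31492/(9030*54/(-2709 + 54**2)) = 324/(-37 + 209) - 31492/(9030*54/(-2709 + 2916)) = 324/172 - 31492/(9030*54/207) = 324*(1/172) - 31492/(9030*54*(1/207)) = 81/43 - 31492/54180/23 = 81/43 - 31492*23/54180 = 81/43 - 181079/13545 = -155564/13545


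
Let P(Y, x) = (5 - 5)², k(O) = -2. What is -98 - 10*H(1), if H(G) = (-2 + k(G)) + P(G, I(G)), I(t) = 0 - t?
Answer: -58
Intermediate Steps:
I(t) = -t
P(Y, x) = 0 (P(Y, x) = 0² = 0)
H(G) = -4 (H(G) = (-2 - 2) + 0 = -4 + 0 = -4)
-98 - 10*H(1) = -98 - 10*(-4) = -98 + 40 = -58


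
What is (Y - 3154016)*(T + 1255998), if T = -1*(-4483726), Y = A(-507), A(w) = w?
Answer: -18106091371652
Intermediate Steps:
Y = -507
T = 4483726
(Y - 3154016)*(T + 1255998) = (-507 - 3154016)*(4483726 + 1255998) = -3154523*5739724 = -18106091371652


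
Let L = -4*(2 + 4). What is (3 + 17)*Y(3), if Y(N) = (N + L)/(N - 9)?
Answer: 70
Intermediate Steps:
L = -24 (L = -4*6 = -24)
Y(N) = (-24 + N)/(-9 + N) (Y(N) = (N - 24)/(N - 9) = (-24 + N)/(-9 + N))
(3 + 17)*Y(3) = (3 + 17)*((-24 + 3)/(-9 + 3)) = 20*(-21/(-6)) = 20*(-1/6*(-21)) = 20*(7/2) = 70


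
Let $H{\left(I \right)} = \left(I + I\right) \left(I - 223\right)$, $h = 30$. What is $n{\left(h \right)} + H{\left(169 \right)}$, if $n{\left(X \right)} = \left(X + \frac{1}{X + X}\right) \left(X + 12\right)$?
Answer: $- \frac{169913}{10} \approx -16991.0$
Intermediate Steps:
$n{\left(X \right)} = \left(12 + X\right) \left(X + \frac{1}{2 X}\right)$ ($n{\left(X \right)} = \left(X + \frac{1}{2 X}\right) \left(12 + X\right) = \left(12 + X\right) \left(X + \frac{1}{2 X}\right)$)
$H{\left(I \right)} = 2 I \left(-223 + I\right)$
$n{\left(h \right)} + H{\left(169 \right)} = \left(\frac{1}{2} + 30^{2} + \frac{6}{30} + 12 \cdot 30\right) + 2 \cdot 169 \left(-223 + 169\right) = \left(\frac{1}{2} + 900 + 6 \cdot \frac{1}{30} + 360\right) + 2 \cdot 169 \left(-54\right) = \left(\frac{1}{2} + 900 + \frac{1}{5} + 360\right) - 18252 = \frac{12607}{10} - 18252 = - \frac{169913}{10}$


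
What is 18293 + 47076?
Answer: 65369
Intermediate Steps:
18293 + 47076 = 65369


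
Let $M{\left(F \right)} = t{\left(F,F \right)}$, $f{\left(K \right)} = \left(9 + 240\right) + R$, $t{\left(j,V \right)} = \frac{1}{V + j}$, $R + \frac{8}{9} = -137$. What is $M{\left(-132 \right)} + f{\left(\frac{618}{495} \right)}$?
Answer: $\frac{87997}{792} \approx 111.11$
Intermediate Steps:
$R = - \frac{1241}{9}$ ($R = - \frac{8}{9} - 137 = - \frac{1241}{9} \approx -137.89$)
$f{\left(K \right)} = \frac{1000}{9}$ ($f{\left(K \right)} = \left(9 + 240\right) - \frac{1241}{9} = 249 - \frac{1241}{9} = \frac{1000}{9}$)
$M{\left(F \right)} = \frac{1}{2 F}$ ($M{\left(F \right)} = \frac{1}{F + F} = \frac{1}{2 F}$)
$M{\left(-132 \right)} + f{\left(\frac{618}{495} \right)} = \frac{1}{2 \left(-132\right)} + \frac{1000}{9} = \frac{1}{2} \left(- \frac{1}{132}\right) + \frac{1000}{9} = - \frac{1}{264} + \frac{1000}{9} = \frac{87997}{792}$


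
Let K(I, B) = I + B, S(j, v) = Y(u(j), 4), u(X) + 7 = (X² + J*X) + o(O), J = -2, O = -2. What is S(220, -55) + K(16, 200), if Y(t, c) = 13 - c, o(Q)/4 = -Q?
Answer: 225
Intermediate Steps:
o(Q) = -4*Q (o(Q) = 4*(-Q) = -4*Q)
u(X) = 1 + X² - 2*X (u(X) = -7 + ((X² - 2*X) - 4*(-2)) = -7 + ((X² - 2*X) + 8) = -7 + (8 + X² - 2*X) = 1 + X² - 2*X)
S(j, v) = 9 (S(j, v) = 13 - 1*4 = 13 - 4 = 9)
K(I, B) = B + I
S(220, -55) + K(16, 200) = 9 + (200 + 16) = 9 + 216 = 225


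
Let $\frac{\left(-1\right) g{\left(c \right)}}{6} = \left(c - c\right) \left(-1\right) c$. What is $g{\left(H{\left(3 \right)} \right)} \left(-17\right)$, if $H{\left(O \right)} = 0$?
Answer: $0$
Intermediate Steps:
$g{\left(c \right)} = 0$ ($g{\left(c \right)} = - 6 \left(c - c\right) \left(-1\right) c = - 6 \cdot 0 \left(-1\right) c = - 6 \cdot 0 c = \left(-6\right) 0 = 0$)
$g{\left(H{\left(3 \right)} \right)} \left(-17\right) = 0 \left(-17\right) = 0$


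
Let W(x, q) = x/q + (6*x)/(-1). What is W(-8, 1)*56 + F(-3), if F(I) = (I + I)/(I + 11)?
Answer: 8957/4 ≈ 2239.3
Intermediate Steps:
F(I) = 2*I/(11 + I) (F(I) = (2*I)/(11 + I) = 2*I/(11 + I))
W(x, q) = -6*x + x/q (W(x, q) = x/q + (6*x)*(-1) = x/q - 6*x = -6*x + x/q)
W(-8, 1)*56 + F(-3) = (-6*(-8) - 8/1)*56 + 2*(-3)/(11 - 3) = (48 - 8*1)*56 + 2*(-3)/8 = (48 - 8)*56 + 2*(-3)*(⅛) = 40*56 - ¾ = 2240 - ¾ = 8957/4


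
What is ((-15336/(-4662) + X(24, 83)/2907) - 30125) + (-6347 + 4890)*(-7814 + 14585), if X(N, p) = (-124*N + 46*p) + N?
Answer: -7450426808878/752913 ≈ -9.8955e+6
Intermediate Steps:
X(N, p) = -123*N + 46*p
((-15336/(-4662) + X(24, 83)/2907) - 30125) + (-6347 + 4890)*(-7814 + 14585) = ((-15336/(-4662) + (-123*24 + 46*83)/2907) - 30125) + (-6347 + 4890)*(-7814 + 14585) = ((-15336*(-1/4662) + (-2952 + 3818)*(1/2907)) - 30125) - 1457*6771 = ((852/259 + 866*(1/2907)) - 30125) - 9865347 = ((852/259 + 866/2907) - 30125) - 9865347 = (2701058/752913 - 30125) - 9865347 = -22678803067/752913 - 9865347 = -7450426808878/752913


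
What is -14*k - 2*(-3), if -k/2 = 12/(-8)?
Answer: -36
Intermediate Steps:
k = 3 (k = -24/(-8) = -24*(-1)/8 = -2*(-3/2) = 3)
-14*k - 2*(-3) = -14*3 - 2*(-3) = -42 + 6 = -36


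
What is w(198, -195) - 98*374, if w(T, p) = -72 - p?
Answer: -36529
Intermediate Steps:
w(198, -195) - 98*374 = (-72 - 1*(-195)) - 98*374 = (-72 + 195) - 36652 = 123 - 36652 = -36529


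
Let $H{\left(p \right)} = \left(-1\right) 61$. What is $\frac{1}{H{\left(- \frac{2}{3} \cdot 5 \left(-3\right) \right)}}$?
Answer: $- \frac{1}{61} \approx -0.016393$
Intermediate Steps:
$H{\left(p \right)} = -61$
$\frac{1}{H{\left(- \frac{2}{3} \cdot 5 \left(-3\right) \right)}} = \frac{1}{-61} = - \frac{1}{61}$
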